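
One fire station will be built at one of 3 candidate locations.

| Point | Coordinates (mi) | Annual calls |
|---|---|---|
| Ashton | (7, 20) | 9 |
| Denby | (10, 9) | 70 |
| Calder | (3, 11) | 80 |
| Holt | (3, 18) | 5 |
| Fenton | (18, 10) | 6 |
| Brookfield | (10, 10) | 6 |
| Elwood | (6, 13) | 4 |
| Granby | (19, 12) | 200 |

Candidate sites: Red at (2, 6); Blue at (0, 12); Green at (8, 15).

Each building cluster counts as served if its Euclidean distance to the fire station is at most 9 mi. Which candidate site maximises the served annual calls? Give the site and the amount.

Green, covering 174

Coverage radius r = 9 mi; a point is covered iff (Δx)²+(Δy)² ≤ 9² = 81.
  Red (2, 6): covers {Denby, Calder, Brookfield, Elwood} → 160
  Blue (0, 12): covers {Calder, Holt, Elwood} → 89
  Green (8, 15): covers {Ashton, Denby, Calder, Holt, Brookfield, Elwood} → 174
Maximum coverage at Green: 174 annual calls.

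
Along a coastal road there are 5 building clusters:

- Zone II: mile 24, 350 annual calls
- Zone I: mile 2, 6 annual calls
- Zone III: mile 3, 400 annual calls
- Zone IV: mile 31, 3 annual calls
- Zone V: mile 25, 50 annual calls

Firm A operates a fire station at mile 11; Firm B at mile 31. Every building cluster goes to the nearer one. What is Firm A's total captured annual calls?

The indifferent point is the midpoint (11+31)/2 = 21; building clusters left of it (closer to Firm A at 11) go to Firm A, those right go to Firm B.
  Zone I at 2 (w=6) → Firm A
  Zone III at 3 (w=400) → Firm A
  Zone II at 24 (w=350) → Firm B
  Zone V at 25 (w=50) → Firm B
  Zone IV at 31 (w=3) → Firm B
Firm A captures 406; Firm B captures 403.

406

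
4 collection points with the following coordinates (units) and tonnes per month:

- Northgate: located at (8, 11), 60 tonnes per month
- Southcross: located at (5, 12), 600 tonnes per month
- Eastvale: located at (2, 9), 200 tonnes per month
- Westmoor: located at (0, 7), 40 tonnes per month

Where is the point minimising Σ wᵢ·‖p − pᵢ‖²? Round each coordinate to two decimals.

The minimiser of Σwᵢ‖p−pᵢ‖² is the weighted centroid p* = (Σwᵢpᵢ)/(Σwᵢ).
Σwᵢ = 900.
Σwᵢxᵢ = 60·8 + 600·5 + 200·2 + 40·0 = 3880.
Σwᵢyᵢ = 60·11 + 600·12 + 200·9 + 40·7 = 9940.
x* = 3880/900 = 4.31, y* = 9940/900 = 11.04.

(4.31, 11.04)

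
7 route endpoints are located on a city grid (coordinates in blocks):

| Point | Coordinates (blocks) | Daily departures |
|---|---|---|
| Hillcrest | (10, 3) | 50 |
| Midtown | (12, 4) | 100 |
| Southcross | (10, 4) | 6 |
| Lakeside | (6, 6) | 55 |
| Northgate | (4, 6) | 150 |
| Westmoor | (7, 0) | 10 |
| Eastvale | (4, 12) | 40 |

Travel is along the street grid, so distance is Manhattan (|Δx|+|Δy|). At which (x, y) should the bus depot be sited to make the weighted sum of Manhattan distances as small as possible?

Manhattan distance separates: Σwᵢ(|x−xᵢ|+|y−yᵢ|) = Σwᵢ|x−xᵢ| + Σwᵢ|y−yᵢ|, so x and y are optimised independently as 1-D weighted medians.
Total weight W = 411; half = 205.5.
x-coordinate, sorted with cumulative weight:
  x=4 (Northgate, w=150) cum 150
  x=4 (Eastvale, w=40) cum 190
  x=6 (Lakeside, w=55) cum 245  ← median
  x=7 (Westmoor, w=10) cum 255
  x=10 (Hillcrest, w=50) cum 305
  x=10 (Southcross, w=6) cum 311
  x=12 (Midtown, w=100) cum 411
⇒ x* = 6
y-coordinate, sorted with cumulative weight:
  y=0 (Westmoor, w=10) cum 10
  y=3 (Hillcrest, w=50) cum 60
  y=4 (Midtown, w=100) cum 160
  y=4 (Southcross, w=6) cum 166
  y=6 (Lakeside, w=55) cum 221  ← median
  y=6 (Northgate, w=150) cum 371
  y=12 (Eastvale, w=40) cum 411
⇒ y* = 6

(6, 6)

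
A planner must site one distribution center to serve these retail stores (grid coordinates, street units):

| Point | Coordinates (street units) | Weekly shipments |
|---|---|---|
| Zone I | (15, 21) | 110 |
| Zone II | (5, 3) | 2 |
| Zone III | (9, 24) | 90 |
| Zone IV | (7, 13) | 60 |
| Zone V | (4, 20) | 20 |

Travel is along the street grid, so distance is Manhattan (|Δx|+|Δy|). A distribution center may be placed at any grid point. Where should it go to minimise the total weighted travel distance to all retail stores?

(9, 21)

Manhattan distance separates: Σwᵢ(|x−xᵢ|+|y−yᵢ|) = Σwᵢ|x−xᵢ| + Σwᵢ|y−yᵢ|, so x and y are optimised independently as 1-D weighted medians.
Total weight W = 282; half = 141.
x-coordinate, sorted with cumulative weight:
  x=4 (Zone V, w=20) cum 20
  x=5 (Zone II, w=2) cum 22
  x=7 (Zone IV, w=60) cum 82
  x=9 (Zone III, w=90) cum 172  ← median
  x=15 (Zone I, w=110) cum 282
⇒ x* = 9
y-coordinate, sorted with cumulative weight:
  y=3 (Zone II, w=2) cum 2
  y=13 (Zone IV, w=60) cum 62
  y=20 (Zone V, w=20) cum 82
  y=21 (Zone I, w=110) cum 192  ← median
  y=24 (Zone III, w=90) cum 282
⇒ y* = 21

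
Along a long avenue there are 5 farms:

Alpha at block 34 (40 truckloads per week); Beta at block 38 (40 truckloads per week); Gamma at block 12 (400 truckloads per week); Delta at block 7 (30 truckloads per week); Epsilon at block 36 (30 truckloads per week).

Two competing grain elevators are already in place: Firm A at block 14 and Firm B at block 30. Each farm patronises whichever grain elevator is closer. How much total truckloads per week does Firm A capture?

430

The indifferent point is the midpoint (14+30)/2 = 22; farms left of it (closer to Firm A at 14) go to Firm A, those right go to Firm B.
  Delta at 7 (w=30) → Firm A
  Gamma at 12 (w=400) → Firm A
  Alpha at 34 (w=40) → Firm B
  Epsilon at 36 (w=30) → Firm B
  Beta at 38 (w=40) → Firm B
Firm A captures 430; Firm B captures 110.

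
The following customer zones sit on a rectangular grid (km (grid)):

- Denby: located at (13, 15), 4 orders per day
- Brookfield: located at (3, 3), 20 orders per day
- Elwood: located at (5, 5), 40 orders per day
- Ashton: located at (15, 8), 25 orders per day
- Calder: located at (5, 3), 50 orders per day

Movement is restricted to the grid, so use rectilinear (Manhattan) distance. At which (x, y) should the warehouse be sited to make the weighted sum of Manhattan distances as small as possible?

Manhattan distance separates: Σwᵢ(|x−xᵢ|+|y−yᵢ|) = Σwᵢ|x−xᵢ| + Σwᵢ|y−yᵢ|, so x and y are optimised independently as 1-D weighted medians.
Total weight W = 139; half = 69.5.
x-coordinate, sorted with cumulative weight:
  x=3 (Brookfield, w=20) cum 20
  x=5 (Elwood, w=40) cum 60
  x=5 (Calder, w=50) cum 110  ← median
  x=13 (Denby, w=4) cum 114
  x=15 (Ashton, w=25) cum 139
⇒ x* = 5
y-coordinate, sorted with cumulative weight:
  y=3 (Brookfield, w=20) cum 20
  y=3 (Calder, w=50) cum 70  ← median
  y=5 (Elwood, w=40) cum 110
  y=8 (Ashton, w=25) cum 135
  y=15 (Denby, w=4) cum 139
⇒ y* = 3

(5, 3)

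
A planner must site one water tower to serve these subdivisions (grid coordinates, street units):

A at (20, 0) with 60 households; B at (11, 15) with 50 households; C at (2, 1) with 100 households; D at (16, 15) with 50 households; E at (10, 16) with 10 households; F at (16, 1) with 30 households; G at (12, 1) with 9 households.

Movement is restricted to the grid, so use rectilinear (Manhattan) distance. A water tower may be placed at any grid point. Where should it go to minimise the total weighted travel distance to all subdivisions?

(11, 1)

Manhattan distance separates: Σwᵢ(|x−xᵢ|+|y−yᵢ|) = Σwᵢ|x−xᵢ| + Σwᵢ|y−yᵢ|, so x and y are optimised independently as 1-D weighted medians.
Total weight W = 309; half = 154.5.
x-coordinate, sorted with cumulative weight:
  x=2 (C, w=100) cum 100
  x=10 (E, w=10) cum 110
  x=11 (B, w=50) cum 160  ← median
  x=12 (G, w=9) cum 169
  x=16 (D, w=50) cum 219
  x=16 (F, w=30) cum 249
  x=20 (A, w=60) cum 309
⇒ x* = 11
y-coordinate, sorted with cumulative weight:
  y=0 (A, w=60) cum 60
  y=1 (C, w=100) cum 160  ← median
  y=1 (F, w=30) cum 190
  y=1 (G, w=9) cum 199
  y=15 (B, w=50) cum 249
  y=15 (D, w=50) cum 299
  y=16 (E, w=10) cum 309
⇒ y* = 1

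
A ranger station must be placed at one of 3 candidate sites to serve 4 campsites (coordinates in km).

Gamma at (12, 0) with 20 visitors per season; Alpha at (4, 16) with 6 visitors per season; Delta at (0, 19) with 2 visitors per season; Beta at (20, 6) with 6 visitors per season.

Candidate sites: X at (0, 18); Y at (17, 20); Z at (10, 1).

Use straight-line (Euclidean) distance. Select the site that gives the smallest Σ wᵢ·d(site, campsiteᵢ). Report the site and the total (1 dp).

Total weighted distance at each candidate:
  X (0, 18): total = 601.4
  Y (17, 20): total = 613.9
  Z (10, 1): total = 249.9
Minimum is at Z with total 249.9 km.

Z, total 249.9 km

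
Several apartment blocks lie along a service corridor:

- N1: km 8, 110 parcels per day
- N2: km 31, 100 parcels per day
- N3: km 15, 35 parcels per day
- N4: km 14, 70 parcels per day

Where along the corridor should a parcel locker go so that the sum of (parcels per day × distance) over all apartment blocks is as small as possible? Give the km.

x = 14

For a sum of weighted absolute distances on a line, the optimum is the weighted median (not the mean). Total weight W = 315; half-weight = 157.5.
Sort by position and accumulate weight:
  km 8 (N1, w=110) → cum 110
  km 14 (N4, w=70) → cum 180  ≥ 157.5 → median here
  km 15 (N3, w=35) → cum 215
  km 31 (N2, w=100) → cum 315
Optimal location: km 14.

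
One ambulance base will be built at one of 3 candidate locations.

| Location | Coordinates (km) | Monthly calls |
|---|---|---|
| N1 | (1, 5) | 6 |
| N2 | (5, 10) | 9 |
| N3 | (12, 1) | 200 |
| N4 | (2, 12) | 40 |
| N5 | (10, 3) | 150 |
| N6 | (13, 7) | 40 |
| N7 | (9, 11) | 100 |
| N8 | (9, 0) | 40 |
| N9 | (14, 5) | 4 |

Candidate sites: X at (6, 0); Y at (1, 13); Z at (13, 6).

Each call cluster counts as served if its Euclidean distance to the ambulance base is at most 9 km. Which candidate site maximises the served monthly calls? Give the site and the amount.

Z, covering 543

Coverage radius r = 9 km; a point is covered iff (Δx)²+(Δy)² ≤ 9² = 81.
  X (6, 0): covers {N1, N3, N5, N8} → 396
  Y (1, 13): covers {N1, N2, N4, N7} → 155
  Z (13, 6): covers {N2, N3, N5, N6, N7, N8, N9} → 543
Maximum coverage at Z: 543 monthly calls.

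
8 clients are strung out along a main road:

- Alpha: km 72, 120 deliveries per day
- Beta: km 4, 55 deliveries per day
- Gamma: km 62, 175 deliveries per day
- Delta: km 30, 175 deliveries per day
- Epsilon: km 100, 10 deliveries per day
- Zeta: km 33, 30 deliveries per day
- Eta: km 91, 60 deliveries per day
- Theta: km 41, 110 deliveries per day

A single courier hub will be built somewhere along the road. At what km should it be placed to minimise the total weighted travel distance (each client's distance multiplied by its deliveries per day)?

x = 41

For a sum of weighted absolute distances on a line, the optimum is the weighted median (not the mean). Total weight W = 735; half-weight = 367.5.
Sort by position and accumulate weight:
  km 4 (Beta, w=55) → cum 55
  km 30 (Delta, w=175) → cum 230
  km 33 (Zeta, w=30) → cum 260
  km 41 (Theta, w=110) → cum 370  ≥ 367.5 → median here
  km 62 (Gamma, w=175) → cum 545
  km 72 (Alpha, w=120) → cum 665
  km 91 (Eta, w=60) → cum 725
  km 100 (Epsilon, w=10) → cum 735
Optimal location: km 41.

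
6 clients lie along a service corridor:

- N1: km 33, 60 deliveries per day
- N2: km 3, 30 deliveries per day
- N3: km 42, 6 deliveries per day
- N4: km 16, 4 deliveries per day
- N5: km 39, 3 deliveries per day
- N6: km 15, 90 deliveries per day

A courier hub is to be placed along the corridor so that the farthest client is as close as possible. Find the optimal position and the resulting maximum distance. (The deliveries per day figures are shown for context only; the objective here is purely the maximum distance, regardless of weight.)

location 22.5, max distance 19.5

The 1-center on a line is the midpoint of the two extreme points: leftmost at 3, rightmost at 42.
Optimal location = (3 + 42)/2 = 22.5; maximum distance = (42 − 3)/2 = 19.5.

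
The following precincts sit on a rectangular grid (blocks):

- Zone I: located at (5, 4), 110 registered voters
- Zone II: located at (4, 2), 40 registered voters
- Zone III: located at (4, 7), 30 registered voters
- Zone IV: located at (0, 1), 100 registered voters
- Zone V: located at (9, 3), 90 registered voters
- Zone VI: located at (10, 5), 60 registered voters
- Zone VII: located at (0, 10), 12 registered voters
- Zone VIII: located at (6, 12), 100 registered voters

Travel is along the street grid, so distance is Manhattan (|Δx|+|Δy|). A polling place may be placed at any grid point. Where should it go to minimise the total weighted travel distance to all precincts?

(5, 4)

Manhattan distance separates: Σwᵢ(|x−xᵢ|+|y−yᵢ|) = Σwᵢ|x−xᵢ| + Σwᵢ|y−yᵢ|, so x and y are optimised independently as 1-D weighted medians.
Total weight W = 542; half = 271.
x-coordinate, sorted with cumulative weight:
  x=0 (Zone IV, w=100) cum 100
  x=0 (Zone VII, w=12) cum 112
  x=4 (Zone II, w=40) cum 152
  x=4 (Zone III, w=30) cum 182
  x=5 (Zone I, w=110) cum 292  ← median
  x=6 (Zone VIII, w=100) cum 392
  x=9 (Zone V, w=90) cum 482
  x=10 (Zone VI, w=60) cum 542
⇒ x* = 5
y-coordinate, sorted with cumulative weight:
  y=1 (Zone IV, w=100) cum 100
  y=2 (Zone II, w=40) cum 140
  y=3 (Zone V, w=90) cum 230
  y=4 (Zone I, w=110) cum 340  ← median
  y=5 (Zone VI, w=60) cum 400
  y=7 (Zone III, w=30) cum 430
  y=10 (Zone VII, w=12) cum 442
  y=12 (Zone VIII, w=100) cum 542
⇒ y* = 4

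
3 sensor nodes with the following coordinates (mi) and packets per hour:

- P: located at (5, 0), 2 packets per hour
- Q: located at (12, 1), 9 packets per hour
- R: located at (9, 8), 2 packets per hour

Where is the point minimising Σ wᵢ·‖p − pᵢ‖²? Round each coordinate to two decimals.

(10.46, 1.92)

The minimiser of Σwᵢ‖p−pᵢ‖² is the weighted centroid p* = (Σwᵢpᵢ)/(Σwᵢ).
Σwᵢ = 13.
Σwᵢxᵢ = 2·5 + 9·12 + 2·9 = 136.
Σwᵢyᵢ = 2·0 + 9·1 + 2·8 = 25.
x* = 136/13 = 10.46, y* = 25/13 = 1.92.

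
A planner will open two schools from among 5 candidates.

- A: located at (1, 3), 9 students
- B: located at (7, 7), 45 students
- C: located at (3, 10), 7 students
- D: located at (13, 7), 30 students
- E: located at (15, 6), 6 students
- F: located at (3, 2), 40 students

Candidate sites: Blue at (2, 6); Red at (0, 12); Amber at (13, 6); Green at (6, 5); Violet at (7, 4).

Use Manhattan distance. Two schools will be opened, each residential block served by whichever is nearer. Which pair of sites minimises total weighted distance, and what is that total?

Evaluate every pair (each demand assigned to the nearer of the two):
  {Amber, Green}: total = 536
  {Amber, Violet}: total = 550
  {Blue, Amber}: total = 583
  {Blue, Green}: total = 736
  {Blue, Violet}: total = 736
  {Red, Green}: total = 803
  {Red, Violet}: total = 803
  {Green, Violet}: total = 824
  {Blue, Red}: total = 979
  {Red, Amber}: total = 1002
Best pair: {Amber, Green} with total 536.

{Amber, Green}, total 536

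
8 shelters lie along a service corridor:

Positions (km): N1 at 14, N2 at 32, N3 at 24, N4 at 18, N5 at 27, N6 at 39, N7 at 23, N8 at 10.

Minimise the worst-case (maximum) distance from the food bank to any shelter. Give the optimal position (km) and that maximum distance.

The 1-center on a line is the midpoint of the two extreme points: leftmost at 10, rightmost at 39.
Optimal location = (10 + 39)/2 = 24.5; maximum distance = (39 − 10)/2 = 14.5.

location 24.5, max distance 14.5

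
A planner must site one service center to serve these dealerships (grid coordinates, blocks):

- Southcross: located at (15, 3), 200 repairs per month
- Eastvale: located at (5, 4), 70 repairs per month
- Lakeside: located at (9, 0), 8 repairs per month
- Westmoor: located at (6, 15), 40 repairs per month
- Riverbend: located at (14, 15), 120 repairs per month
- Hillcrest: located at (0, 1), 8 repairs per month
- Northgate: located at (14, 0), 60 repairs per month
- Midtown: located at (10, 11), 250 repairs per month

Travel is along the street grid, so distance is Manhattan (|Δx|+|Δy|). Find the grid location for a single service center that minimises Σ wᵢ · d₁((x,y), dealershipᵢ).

Manhattan distance separates: Σwᵢ(|x−xᵢ|+|y−yᵢ|) = Σwᵢ|x−xᵢ| + Σwᵢ|y−yᵢ|, so x and y are optimised independently as 1-D weighted medians.
Total weight W = 756; half = 378.
x-coordinate, sorted with cumulative weight:
  x=0 (Hillcrest, w=8) cum 8
  x=5 (Eastvale, w=70) cum 78
  x=6 (Westmoor, w=40) cum 118
  x=9 (Lakeside, w=8) cum 126
  x=10 (Midtown, w=250) cum 376
  x=14 (Riverbend, w=120) cum 496  ← median
  x=14 (Northgate, w=60) cum 556
  x=15 (Southcross, w=200) cum 756
⇒ x* = 14
y-coordinate, sorted with cumulative weight:
  y=0 (Lakeside, w=8) cum 8
  y=0 (Northgate, w=60) cum 68
  y=1 (Hillcrest, w=8) cum 76
  y=3 (Southcross, w=200) cum 276
  y=4 (Eastvale, w=70) cum 346
  y=11 (Midtown, w=250) cum 596  ← median
  y=15 (Westmoor, w=40) cum 636
  y=15 (Riverbend, w=120) cum 756
⇒ y* = 11

(14, 11)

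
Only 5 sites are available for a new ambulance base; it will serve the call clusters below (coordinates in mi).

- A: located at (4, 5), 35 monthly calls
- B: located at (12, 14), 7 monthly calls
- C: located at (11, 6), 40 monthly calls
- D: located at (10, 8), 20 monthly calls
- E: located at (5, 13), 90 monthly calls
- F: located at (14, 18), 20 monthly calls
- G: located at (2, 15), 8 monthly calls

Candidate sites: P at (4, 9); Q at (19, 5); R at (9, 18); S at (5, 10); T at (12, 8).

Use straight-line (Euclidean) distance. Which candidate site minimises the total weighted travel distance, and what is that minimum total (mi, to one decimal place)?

S, total 1188.5 mi

Total weighted distance at each candidate:
  P (4, 9): total = 1323.1
  Q (19, 5): total = 3004.6
  R (9, 18): total = 1947.3
  S (5, 10): total = 1188.5
  T (12, 8): total = 1546.3
Minimum is at S with total 1188.5 mi.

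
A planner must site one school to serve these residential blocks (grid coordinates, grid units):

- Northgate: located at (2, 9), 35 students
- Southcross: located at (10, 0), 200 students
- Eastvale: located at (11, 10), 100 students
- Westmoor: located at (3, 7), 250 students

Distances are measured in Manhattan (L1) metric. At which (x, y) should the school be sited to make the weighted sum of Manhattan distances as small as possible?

Manhattan distance separates: Σwᵢ(|x−xᵢ|+|y−yᵢ|) = Σwᵢ|x−xᵢ| + Σwᵢ|y−yᵢ|, so x and y are optimised independently as 1-D weighted medians.
Total weight W = 585; half = 292.5.
x-coordinate, sorted with cumulative weight:
  x=2 (Northgate, w=35) cum 35
  x=3 (Westmoor, w=250) cum 285
  x=10 (Southcross, w=200) cum 485  ← median
  x=11 (Eastvale, w=100) cum 585
⇒ x* = 10
y-coordinate, sorted with cumulative weight:
  y=0 (Southcross, w=200) cum 200
  y=7 (Westmoor, w=250) cum 450  ← median
  y=9 (Northgate, w=35) cum 485
  y=10 (Eastvale, w=100) cum 585
⇒ y* = 7

(10, 7)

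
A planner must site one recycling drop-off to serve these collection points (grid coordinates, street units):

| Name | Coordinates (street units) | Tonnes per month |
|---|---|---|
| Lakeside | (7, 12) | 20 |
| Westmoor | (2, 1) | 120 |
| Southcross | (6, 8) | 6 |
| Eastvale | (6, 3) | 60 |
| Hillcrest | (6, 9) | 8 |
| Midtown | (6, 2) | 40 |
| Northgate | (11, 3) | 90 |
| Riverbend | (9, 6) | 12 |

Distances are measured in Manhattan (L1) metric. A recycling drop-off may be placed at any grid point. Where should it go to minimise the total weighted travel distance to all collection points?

(6, 3)

Manhattan distance separates: Σwᵢ(|x−xᵢ|+|y−yᵢ|) = Σwᵢ|x−xᵢ| + Σwᵢ|y−yᵢ|, so x and y are optimised independently as 1-D weighted medians.
Total weight W = 356; half = 178.
x-coordinate, sorted with cumulative weight:
  x=2 (Westmoor, w=120) cum 120
  x=6 (Southcross, w=6) cum 126
  x=6 (Eastvale, w=60) cum 186  ← median
  x=6 (Hillcrest, w=8) cum 194
  x=6 (Midtown, w=40) cum 234
  x=7 (Lakeside, w=20) cum 254
  x=9 (Riverbend, w=12) cum 266
  x=11 (Northgate, w=90) cum 356
⇒ x* = 6
y-coordinate, sorted with cumulative weight:
  y=1 (Westmoor, w=120) cum 120
  y=2 (Midtown, w=40) cum 160
  y=3 (Eastvale, w=60) cum 220  ← median
  y=3 (Northgate, w=90) cum 310
  y=6 (Riverbend, w=12) cum 322
  y=8 (Southcross, w=6) cum 328
  y=9 (Hillcrest, w=8) cum 336
  y=12 (Lakeside, w=20) cum 356
⇒ y* = 3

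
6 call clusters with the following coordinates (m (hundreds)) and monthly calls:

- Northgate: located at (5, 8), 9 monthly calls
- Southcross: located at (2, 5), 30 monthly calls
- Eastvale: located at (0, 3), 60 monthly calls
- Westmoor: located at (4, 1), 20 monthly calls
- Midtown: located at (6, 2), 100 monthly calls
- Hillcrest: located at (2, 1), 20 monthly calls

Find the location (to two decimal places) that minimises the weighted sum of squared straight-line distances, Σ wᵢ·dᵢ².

The minimiser of Σwᵢ‖p−pᵢ‖² is the weighted centroid p* = (Σwᵢpᵢ)/(Σwᵢ).
Σwᵢ = 239.
Σwᵢxᵢ = 9·5 + 30·2 + 60·0 + 20·4 + 100·6 + 20·2 = 825.
Σwᵢyᵢ = 9·8 + 30·5 + 60·3 + 20·1 + 100·2 + 20·1 = 642.
x* = 825/239 = 3.45, y* = 642/239 = 2.69.

(3.45, 2.69)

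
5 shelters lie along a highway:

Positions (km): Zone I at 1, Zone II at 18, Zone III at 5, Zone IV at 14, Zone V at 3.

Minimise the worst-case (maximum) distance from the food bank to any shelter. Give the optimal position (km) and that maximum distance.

location 9.5, max distance 8.5

The 1-center on a line is the midpoint of the two extreme points: leftmost at 1, rightmost at 18.
Optimal location = (1 + 18)/2 = 9.5; maximum distance = (18 − 1)/2 = 8.5.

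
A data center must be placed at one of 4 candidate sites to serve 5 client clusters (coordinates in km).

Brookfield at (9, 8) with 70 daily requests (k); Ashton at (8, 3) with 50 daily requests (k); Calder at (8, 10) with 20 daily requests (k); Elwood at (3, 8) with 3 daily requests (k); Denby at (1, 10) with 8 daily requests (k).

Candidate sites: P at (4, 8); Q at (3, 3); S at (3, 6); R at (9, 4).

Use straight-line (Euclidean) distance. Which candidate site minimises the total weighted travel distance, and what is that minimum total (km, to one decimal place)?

R, total 574.0 km

Total weighted distance at each candidate:
  P (4, 8): total = 791.4
  Q (3, 3): total = 1042.0
  S (3, 6): total = 904.1
  R (9, 4): total = 574.0
Minimum is at R with total 574.0 km.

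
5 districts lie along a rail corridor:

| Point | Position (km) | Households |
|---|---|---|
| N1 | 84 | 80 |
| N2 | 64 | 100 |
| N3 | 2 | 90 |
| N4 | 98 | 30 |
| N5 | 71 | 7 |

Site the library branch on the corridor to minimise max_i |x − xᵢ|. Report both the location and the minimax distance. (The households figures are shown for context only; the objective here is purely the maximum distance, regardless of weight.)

The 1-center on a line is the midpoint of the two extreme points: leftmost at 2, rightmost at 98.
Optimal location = (2 + 98)/2 = 50; maximum distance = (98 − 2)/2 = 48.

location 50, max distance 48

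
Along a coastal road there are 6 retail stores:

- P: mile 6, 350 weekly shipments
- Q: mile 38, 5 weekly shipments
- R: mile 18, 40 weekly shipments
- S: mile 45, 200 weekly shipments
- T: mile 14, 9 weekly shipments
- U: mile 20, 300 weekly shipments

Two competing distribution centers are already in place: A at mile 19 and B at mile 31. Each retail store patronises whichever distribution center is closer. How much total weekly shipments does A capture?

The indifferent point is the midpoint (19+31)/2 = 25; retail stores left of it (closer to A at 19) go to A, those right go to B.
  P at 6 (w=350) → A
  T at 14 (w=9) → A
  R at 18 (w=40) → A
  U at 20 (w=300) → A
  Q at 38 (w=5) → B
  S at 45 (w=200) → B
A captures 699; B captures 205.

699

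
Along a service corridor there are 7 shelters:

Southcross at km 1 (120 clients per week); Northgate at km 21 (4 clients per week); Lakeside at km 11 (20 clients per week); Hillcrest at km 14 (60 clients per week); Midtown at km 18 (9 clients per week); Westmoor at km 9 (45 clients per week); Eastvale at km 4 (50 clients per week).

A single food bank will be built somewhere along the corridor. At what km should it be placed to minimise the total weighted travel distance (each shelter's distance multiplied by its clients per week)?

x = 4

For a sum of weighted absolute distances on a line, the optimum is the weighted median (not the mean). Total weight W = 308; half-weight = 154.
Sort by position and accumulate weight:
  km 1 (Southcross, w=120) → cum 120
  km 4 (Eastvale, w=50) → cum 170  ≥ 154 → median here
  km 9 (Westmoor, w=45) → cum 215
  km 11 (Lakeside, w=20) → cum 235
  km 14 (Hillcrest, w=60) → cum 295
  km 18 (Midtown, w=9) → cum 304
  km 21 (Northgate, w=4) → cum 308
Optimal location: km 4.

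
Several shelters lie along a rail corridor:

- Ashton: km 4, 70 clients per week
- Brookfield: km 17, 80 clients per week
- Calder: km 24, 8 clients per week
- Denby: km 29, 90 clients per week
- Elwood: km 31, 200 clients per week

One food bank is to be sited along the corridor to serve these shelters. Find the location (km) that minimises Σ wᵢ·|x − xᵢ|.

x = 29

For a sum of weighted absolute distances on a line, the optimum is the weighted median (not the mean). Total weight W = 448; half-weight = 224.
Sort by position and accumulate weight:
  km 4 (Ashton, w=70) → cum 70
  km 17 (Brookfield, w=80) → cum 150
  km 24 (Calder, w=8) → cum 158
  km 29 (Denby, w=90) → cum 248  ≥ 224 → median here
  km 31 (Elwood, w=200) → cum 448
Optimal location: km 29.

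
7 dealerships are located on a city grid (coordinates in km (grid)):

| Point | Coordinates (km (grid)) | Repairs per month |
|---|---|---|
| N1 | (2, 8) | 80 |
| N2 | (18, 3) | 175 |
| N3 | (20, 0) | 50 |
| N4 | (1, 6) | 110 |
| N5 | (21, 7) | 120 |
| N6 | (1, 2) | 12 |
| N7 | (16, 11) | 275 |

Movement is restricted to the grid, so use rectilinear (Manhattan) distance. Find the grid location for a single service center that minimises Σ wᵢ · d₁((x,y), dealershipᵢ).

(16, 7)

Manhattan distance separates: Σwᵢ(|x−xᵢ|+|y−yᵢ|) = Σwᵢ|x−xᵢ| + Σwᵢ|y−yᵢ|, so x and y are optimised independently as 1-D weighted medians.
Total weight W = 822; half = 411.
x-coordinate, sorted with cumulative weight:
  x=1 (N4, w=110) cum 110
  x=1 (N6, w=12) cum 122
  x=2 (N1, w=80) cum 202
  x=16 (N7, w=275) cum 477  ← median
  x=18 (N2, w=175) cum 652
  x=20 (N3, w=50) cum 702
  x=21 (N5, w=120) cum 822
⇒ x* = 16
y-coordinate, sorted with cumulative weight:
  y=0 (N3, w=50) cum 50
  y=2 (N6, w=12) cum 62
  y=3 (N2, w=175) cum 237
  y=6 (N4, w=110) cum 347
  y=7 (N5, w=120) cum 467  ← median
  y=8 (N1, w=80) cum 547
  y=11 (N7, w=275) cum 822
⇒ y* = 7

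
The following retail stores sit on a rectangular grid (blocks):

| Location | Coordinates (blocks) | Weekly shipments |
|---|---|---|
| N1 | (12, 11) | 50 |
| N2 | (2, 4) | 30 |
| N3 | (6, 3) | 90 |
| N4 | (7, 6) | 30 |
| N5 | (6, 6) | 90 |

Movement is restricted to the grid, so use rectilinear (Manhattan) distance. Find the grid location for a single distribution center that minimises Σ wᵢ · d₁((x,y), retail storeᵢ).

(6, 6)

Manhattan distance separates: Σwᵢ(|x−xᵢ|+|y−yᵢ|) = Σwᵢ|x−xᵢ| + Σwᵢ|y−yᵢ|, so x and y are optimised independently as 1-D weighted medians.
Total weight W = 290; half = 145.
x-coordinate, sorted with cumulative weight:
  x=2 (N2, w=30) cum 30
  x=6 (N3, w=90) cum 120
  x=6 (N5, w=90) cum 210  ← median
  x=7 (N4, w=30) cum 240
  x=12 (N1, w=50) cum 290
⇒ x* = 6
y-coordinate, sorted with cumulative weight:
  y=3 (N3, w=90) cum 90
  y=4 (N2, w=30) cum 120
  y=6 (N4, w=30) cum 150  ← median
  y=6 (N5, w=90) cum 240
  y=11 (N1, w=50) cum 290
⇒ y* = 6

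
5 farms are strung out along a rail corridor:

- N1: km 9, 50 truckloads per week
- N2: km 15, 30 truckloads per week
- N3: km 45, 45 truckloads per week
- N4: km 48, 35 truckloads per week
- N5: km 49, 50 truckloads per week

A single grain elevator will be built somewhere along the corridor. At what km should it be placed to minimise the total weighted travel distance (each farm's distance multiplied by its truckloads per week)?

For a sum of weighted absolute distances on a line, the optimum is the weighted median (not the mean). Total weight W = 210; half-weight = 105.
Sort by position and accumulate weight:
  km 9 (N1, w=50) → cum 50
  km 15 (N2, w=30) → cum 80
  km 45 (N3, w=45) → cum 125  ≥ 105 → median here
  km 48 (N4, w=35) → cum 160
  km 49 (N5, w=50) → cum 210
Optimal location: km 45.

x = 45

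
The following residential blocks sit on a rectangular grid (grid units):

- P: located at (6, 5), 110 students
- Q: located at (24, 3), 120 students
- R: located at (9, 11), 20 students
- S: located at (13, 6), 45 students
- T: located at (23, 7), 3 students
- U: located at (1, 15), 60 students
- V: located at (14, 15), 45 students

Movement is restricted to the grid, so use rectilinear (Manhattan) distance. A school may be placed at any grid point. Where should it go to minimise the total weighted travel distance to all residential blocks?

Manhattan distance separates: Σwᵢ(|x−xᵢ|+|y−yᵢ|) = Σwᵢ|x−xᵢ| + Σwᵢ|y−yᵢ|, so x and y are optimised independently as 1-D weighted medians.
Total weight W = 403; half = 201.5.
x-coordinate, sorted with cumulative weight:
  x=1 (U, w=60) cum 60
  x=6 (P, w=110) cum 170
  x=9 (R, w=20) cum 190
  x=13 (S, w=45) cum 235  ← median
  x=14 (V, w=45) cum 280
  x=23 (T, w=3) cum 283
  x=24 (Q, w=120) cum 403
⇒ x* = 13
y-coordinate, sorted with cumulative weight:
  y=3 (Q, w=120) cum 120
  y=5 (P, w=110) cum 230  ← median
  y=6 (S, w=45) cum 275
  y=7 (T, w=3) cum 278
  y=11 (R, w=20) cum 298
  y=15 (U, w=60) cum 358
  y=15 (V, w=45) cum 403
⇒ y* = 5

(13, 5)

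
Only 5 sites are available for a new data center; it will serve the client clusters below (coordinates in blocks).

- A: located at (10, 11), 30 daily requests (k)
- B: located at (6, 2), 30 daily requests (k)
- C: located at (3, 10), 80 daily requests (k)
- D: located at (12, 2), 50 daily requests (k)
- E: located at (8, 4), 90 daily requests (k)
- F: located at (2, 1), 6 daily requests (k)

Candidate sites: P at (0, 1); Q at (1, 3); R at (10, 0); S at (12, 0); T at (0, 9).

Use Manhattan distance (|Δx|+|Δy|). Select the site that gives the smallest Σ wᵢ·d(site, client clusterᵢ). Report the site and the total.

R, total 2664 blocks

Total weighted distance at each candidate:
  P (0, 1): total = 3422
  Q (1, 3): total = 2748
  R (10, 0): total = 2664
  S (12, 0): total = 3036
  T (0, 9): total = 3250
Minimum is at R with total 2664 blocks.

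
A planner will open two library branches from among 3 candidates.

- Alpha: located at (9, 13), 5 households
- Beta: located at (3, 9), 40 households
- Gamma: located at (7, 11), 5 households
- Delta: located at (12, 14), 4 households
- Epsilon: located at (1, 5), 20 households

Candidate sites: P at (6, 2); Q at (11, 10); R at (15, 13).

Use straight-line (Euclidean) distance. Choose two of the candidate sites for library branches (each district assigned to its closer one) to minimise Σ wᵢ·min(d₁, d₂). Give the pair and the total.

Evaluate every pair (each demand assigned to the nearer of the two):
  {P, Q}: total = 476.4
  {P, R}: total = 505.1
  {Q, R}: total = 597.4
Best pair: {P, Q} with total 476.4.

{P, Q}, total 476.4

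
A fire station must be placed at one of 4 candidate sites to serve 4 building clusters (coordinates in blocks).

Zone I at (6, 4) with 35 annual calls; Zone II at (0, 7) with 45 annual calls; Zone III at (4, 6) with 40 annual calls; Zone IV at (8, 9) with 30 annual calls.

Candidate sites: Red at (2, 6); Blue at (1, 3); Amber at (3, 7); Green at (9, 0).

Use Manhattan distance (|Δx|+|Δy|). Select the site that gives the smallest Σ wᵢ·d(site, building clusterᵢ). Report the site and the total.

Amber, total 635 blocks

Total weighted distance at each candidate:
  Red (2, 6): total = 695
  Blue (1, 3): total = 1065
  Amber (3, 7): total = 635
  Green (9, 0): total = 1705
Minimum is at Amber with total 635 blocks.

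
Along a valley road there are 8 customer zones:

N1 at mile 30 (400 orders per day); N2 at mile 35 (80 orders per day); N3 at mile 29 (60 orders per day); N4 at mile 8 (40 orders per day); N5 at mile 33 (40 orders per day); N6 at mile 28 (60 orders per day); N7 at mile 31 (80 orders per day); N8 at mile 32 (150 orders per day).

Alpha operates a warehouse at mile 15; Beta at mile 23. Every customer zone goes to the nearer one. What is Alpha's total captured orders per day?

The indifferent point is the midpoint (15+23)/2 = 19; customer zones left of it (closer to Alpha at 15) go to Alpha, those right go to Beta.
  N4 at 8 (w=40) → Alpha
  N6 at 28 (w=60) → Beta
  N3 at 29 (w=60) → Beta
  N1 at 30 (w=400) → Beta
  N7 at 31 (w=80) → Beta
  N8 at 32 (w=150) → Beta
  N5 at 33 (w=40) → Beta
  N2 at 35 (w=80) → Beta
Alpha captures 40; Beta captures 870.

40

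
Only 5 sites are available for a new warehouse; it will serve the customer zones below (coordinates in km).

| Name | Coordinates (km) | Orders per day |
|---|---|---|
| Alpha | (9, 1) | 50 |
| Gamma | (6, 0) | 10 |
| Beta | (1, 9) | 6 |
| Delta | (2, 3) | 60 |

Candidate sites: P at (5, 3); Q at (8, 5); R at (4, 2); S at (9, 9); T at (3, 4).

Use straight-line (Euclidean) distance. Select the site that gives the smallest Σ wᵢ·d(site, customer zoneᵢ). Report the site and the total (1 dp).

Total weighted distance at each candidate:
  P (5, 3): total = 478.5
  Q (8, 5): total = 687.9
  R (4, 2): total = 463.1
  S (9, 9): total = 1096.0
  T (3, 4): total = 502.6
Minimum is at R with total 463.1 km.

R, total 463.1 km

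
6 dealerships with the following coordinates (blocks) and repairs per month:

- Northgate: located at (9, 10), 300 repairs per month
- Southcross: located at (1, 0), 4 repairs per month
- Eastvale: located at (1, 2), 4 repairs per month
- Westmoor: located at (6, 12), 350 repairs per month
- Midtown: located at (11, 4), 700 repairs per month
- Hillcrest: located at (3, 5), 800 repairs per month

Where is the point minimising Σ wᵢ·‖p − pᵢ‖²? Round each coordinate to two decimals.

(6.91, 6.49)

The minimiser of Σwᵢ‖p−pᵢ‖² is the weighted centroid p* = (Σwᵢpᵢ)/(Σwᵢ).
Σwᵢ = 2158.
Σwᵢxᵢ = 300·9 + 4·1 + 4·1 + 350·6 + 700·11 + 800·3 = 14908.
Σwᵢyᵢ = 300·10 + 4·0 + 4·2 + 350·12 + 700·4 + 800·5 = 14008.
x* = 14908/2158 = 6.91, y* = 14008/2158 = 6.49.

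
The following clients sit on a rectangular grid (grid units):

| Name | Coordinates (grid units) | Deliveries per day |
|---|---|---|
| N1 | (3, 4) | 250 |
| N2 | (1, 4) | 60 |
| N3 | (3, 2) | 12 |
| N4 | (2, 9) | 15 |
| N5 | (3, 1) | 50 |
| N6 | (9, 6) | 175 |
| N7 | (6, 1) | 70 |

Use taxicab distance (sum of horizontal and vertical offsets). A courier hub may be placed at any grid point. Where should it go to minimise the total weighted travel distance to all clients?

Manhattan distance separates: Σwᵢ(|x−xᵢ|+|y−yᵢ|) = Σwᵢ|x−xᵢ| + Σwᵢ|y−yᵢ|, so x and y are optimised independently as 1-D weighted medians.
Total weight W = 632; half = 316.
x-coordinate, sorted with cumulative weight:
  x=1 (N2, w=60) cum 60
  x=2 (N4, w=15) cum 75
  x=3 (N1, w=250) cum 325  ← median
  x=3 (N3, w=12) cum 337
  x=3 (N5, w=50) cum 387
  x=6 (N7, w=70) cum 457
  x=9 (N6, w=175) cum 632
⇒ x* = 3
y-coordinate, sorted with cumulative weight:
  y=1 (N5, w=50) cum 50
  y=1 (N7, w=70) cum 120
  y=2 (N3, w=12) cum 132
  y=4 (N1, w=250) cum 382  ← median
  y=4 (N2, w=60) cum 442
  y=6 (N6, w=175) cum 617
  y=9 (N4, w=15) cum 632
⇒ y* = 4

(3, 4)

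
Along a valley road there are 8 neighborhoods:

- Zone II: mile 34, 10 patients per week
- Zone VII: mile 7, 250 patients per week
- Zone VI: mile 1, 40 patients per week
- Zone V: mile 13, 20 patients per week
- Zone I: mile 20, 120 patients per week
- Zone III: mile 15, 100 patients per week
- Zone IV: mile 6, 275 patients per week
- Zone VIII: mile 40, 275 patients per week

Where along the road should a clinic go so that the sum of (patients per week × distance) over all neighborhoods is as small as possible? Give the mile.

For a sum of weighted absolute distances on a line, the optimum is the weighted median (not the mean). Total weight W = 1090; half-weight = 545.
Sort by position and accumulate weight:
  mile 1 (Zone VI, w=40) → cum 40
  mile 6 (Zone IV, w=275) → cum 315
  mile 7 (Zone VII, w=250) → cum 565  ≥ 545 → median here
  mile 13 (Zone V, w=20) → cum 585
  mile 15 (Zone III, w=100) → cum 685
  mile 20 (Zone I, w=120) → cum 805
  mile 34 (Zone II, w=10) → cum 815
  mile 40 (Zone VIII, w=275) → cum 1090
Optimal location: mile 7.

x = 7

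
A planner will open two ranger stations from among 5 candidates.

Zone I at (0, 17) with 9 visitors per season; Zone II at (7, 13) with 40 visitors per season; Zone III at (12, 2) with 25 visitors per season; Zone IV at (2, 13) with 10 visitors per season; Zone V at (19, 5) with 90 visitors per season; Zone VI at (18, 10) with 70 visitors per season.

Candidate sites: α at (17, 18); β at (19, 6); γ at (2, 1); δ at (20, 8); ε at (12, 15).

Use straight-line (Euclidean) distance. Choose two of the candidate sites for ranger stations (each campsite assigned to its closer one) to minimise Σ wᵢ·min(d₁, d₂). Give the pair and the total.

{β, ε}, total 1007.1

Evaluate every pair (each demand assigned to the nearer of the two):
  {β, ε}: total = 1007.1
  {δ, ε}: total = 1159.5
  {α, β}: total = 1338.8
  {β, γ}: total = 1365.3
  {β, δ}: total = 1426.5
  {α, δ}: total = 1491.2
  {γ, δ}: total = 1517.7
  {γ, ε}: total = 2323.4
  {α, ε}: total = 2397.2
  {α, γ}: total = 2711.7
Best pair: {β, ε} with total 1007.1.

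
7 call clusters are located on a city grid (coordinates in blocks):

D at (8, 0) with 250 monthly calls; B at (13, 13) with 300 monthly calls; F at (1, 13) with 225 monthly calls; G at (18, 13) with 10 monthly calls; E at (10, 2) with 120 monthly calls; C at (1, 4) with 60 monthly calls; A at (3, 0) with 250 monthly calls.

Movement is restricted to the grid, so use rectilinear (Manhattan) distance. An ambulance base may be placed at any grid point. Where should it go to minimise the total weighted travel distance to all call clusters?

Manhattan distance separates: Σwᵢ(|x−xᵢ|+|y−yᵢ|) = Σwᵢ|x−xᵢ| + Σwᵢ|y−yᵢ|, so x and y are optimised independently as 1-D weighted medians.
Total weight W = 1215; half = 607.5.
x-coordinate, sorted with cumulative weight:
  x=1 (F, w=225) cum 225
  x=1 (C, w=60) cum 285
  x=3 (A, w=250) cum 535
  x=8 (D, w=250) cum 785  ← median
  x=10 (E, w=120) cum 905
  x=13 (B, w=300) cum 1205
  x=18 (G, w=10) cum 1215
⇒ x* = 8
y-coordinate, sorted with cumulative weight:
  y=0 (D, w=250) cum 250
  y=0 (A, w=250) cum 500
  y=2 (E, w=120) cum 620  ← median
  y=4 (C, w=60) cum 680
  y=13 (B, w=300) cum 980
  y=13 (F, w=225) cum 1205
  y=13 (G, w=10) cum 1215
⇒ y* = 2

(8, 2)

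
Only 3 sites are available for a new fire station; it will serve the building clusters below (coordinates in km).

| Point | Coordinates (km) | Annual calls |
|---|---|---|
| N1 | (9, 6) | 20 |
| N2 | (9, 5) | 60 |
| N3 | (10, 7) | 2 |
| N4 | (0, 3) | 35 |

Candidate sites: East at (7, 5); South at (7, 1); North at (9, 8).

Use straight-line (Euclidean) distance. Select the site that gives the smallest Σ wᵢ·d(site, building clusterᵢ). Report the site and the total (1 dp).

Total weighted distance at each candidate:
  East (7, 5): total = 426.7
  South (7, 1): total = 644.3
  North (9, 8): total = 583.2
Minimum is at East with total 426.7 km.

East, total 426.7 km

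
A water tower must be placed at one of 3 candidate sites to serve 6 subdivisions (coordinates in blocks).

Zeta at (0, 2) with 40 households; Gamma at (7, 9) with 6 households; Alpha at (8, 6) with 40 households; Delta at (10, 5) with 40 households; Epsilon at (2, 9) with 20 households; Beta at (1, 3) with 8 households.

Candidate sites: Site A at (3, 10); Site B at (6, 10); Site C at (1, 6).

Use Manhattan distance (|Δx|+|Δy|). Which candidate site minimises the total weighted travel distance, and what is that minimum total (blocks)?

Site C, total 1038 blocks

Total weighted distance at each candidate:
  Site A (3, 10): total = 1422
  Site B (6, 10): total = 1368
  Site C (1, 6): total = 1038
Minimum is at Site C with total 1038 blocks.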